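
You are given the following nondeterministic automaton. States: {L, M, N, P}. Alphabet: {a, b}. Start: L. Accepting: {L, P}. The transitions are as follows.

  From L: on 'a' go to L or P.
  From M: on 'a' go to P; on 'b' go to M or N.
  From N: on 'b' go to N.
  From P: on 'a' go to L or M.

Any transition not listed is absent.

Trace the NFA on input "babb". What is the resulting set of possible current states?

Start in {L}.
Read 'b': {L} → ∅.
The set is empty and remains empty for the remaining 3 symbols.

∅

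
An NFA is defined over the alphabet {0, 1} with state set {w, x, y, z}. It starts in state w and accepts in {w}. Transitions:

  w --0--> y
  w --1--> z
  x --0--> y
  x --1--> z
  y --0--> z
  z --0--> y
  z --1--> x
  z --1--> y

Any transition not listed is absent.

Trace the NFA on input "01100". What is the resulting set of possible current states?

∅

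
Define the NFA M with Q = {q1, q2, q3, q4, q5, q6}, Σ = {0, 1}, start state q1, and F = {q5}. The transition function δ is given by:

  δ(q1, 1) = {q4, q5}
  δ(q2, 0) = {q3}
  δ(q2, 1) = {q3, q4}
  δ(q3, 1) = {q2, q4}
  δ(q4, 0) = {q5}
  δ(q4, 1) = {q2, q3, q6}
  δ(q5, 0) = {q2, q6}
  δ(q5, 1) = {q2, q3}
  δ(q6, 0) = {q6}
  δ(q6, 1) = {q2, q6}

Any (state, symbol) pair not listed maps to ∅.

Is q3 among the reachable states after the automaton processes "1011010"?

Yes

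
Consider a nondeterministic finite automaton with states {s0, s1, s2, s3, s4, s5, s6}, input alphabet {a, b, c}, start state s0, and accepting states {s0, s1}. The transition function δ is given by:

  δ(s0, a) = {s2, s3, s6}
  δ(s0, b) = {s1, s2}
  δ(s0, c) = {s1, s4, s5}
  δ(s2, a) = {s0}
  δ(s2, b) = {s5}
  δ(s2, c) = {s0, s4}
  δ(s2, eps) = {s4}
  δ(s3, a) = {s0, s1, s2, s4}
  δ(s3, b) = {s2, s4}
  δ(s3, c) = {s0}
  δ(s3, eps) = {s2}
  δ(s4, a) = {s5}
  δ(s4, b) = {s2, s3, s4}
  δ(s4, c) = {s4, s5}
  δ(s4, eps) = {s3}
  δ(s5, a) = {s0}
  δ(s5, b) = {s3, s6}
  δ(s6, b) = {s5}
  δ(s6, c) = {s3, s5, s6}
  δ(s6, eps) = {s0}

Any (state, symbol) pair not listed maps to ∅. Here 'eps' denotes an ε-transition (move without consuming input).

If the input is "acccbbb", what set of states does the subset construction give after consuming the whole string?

{s0, s1, s2, s3, s4, s5, s6}

Start in {s0}.
Read 'a': s0→{s2, s3, s6}; union {s2, s3, s6}; ε-closure = {s0, s2, s3, s4, s6}.
Read 'c': s0→{s1, s4, s5}, s2→{s0, s4}, s3→{s0}, s4→{s4, s5}, s6→{s3, s5, s6}; union {s0, s1, s3, s4, s5, s6}; ε-closure = {s0, s1, s2, s3, s4, s5, s6}.
Read 'c': s0→{s1, s4, s5}, s1→∅, s2→{s0, s4}, s3→{s0}, s4→{s4, s5}, s5→∅, s6→{s3, s5, s6}; union {s0, s1, s3, s4, s5, s6}; ε-closure = {s0, s1, s2, s3, s4, s5, s6}.
Read 'c': s0→{s1, s4, s5}, s1→∅, s2→{s0, s4}, s3→{s0}, s4→{s4, s5}, s5→∅, s6→{s3, s5, s6}; union {s0, s1, s3, s4, s5, s6}; ε-closure = {s0, s1, s2, s3, s4, s5, s6}.
Read 'b': s0→{s1, s2}, s1→∅, s2→{s5}, s3→{s2, s4}, s4→{s2, s3, s4}, s5→{s3, s6}, s6→{s5}; union {s1, s2, s3, s4, s5, s6}; ε-closure = {s0, s1, s2, s3, s4, s5, s6}.
Read 'b': s0→{s1, s2}, s1→∅, s2→{s5}, s3→{s2, s4}, s4→{s2, s3, s4}, s5→{s3, s6}, s6→{s5}; union {s1, s2, s3, s4, s5, s6}; ε-closure = {s0, s1, s2, s3, s4, s5, s6}.
Read 'b': s0→{s1, s2}, s1→∅, s2→{s5}, s3→{s2, s4}, s4→{s2, s3, s4}, s5→{s3, s6}, s6→{s5}; union {s1, s2, s3, s4, s5, s6}; ε-closure = {s0, s1, s2, s3, s4, s5, s6}.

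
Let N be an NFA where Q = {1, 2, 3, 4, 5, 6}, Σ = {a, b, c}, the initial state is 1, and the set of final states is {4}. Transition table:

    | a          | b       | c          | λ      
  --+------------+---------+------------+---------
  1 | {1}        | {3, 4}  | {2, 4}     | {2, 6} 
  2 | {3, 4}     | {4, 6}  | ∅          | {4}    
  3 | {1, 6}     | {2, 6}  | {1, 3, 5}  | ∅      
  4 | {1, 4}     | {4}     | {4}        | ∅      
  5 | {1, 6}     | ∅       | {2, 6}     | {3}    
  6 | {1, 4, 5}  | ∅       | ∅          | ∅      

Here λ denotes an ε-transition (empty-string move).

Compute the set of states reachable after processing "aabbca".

{1, 2, 4, 6}

Start: ε-closure({1}) = {1, 2, 4, 6}.
Read 'a': {1, 2, 4, 6} → {1, 2, 3, 4, 5, 6}.
Read 'a': {1, 2, 3, 4, 5, 6} → {1, 2, 3, 4, 5, 6}.
Read 'b': {1, 2, 3, 4, 5, 6} → {2, 3, 4, 6}.
Read 'b': {2, 3, 4, 6} → {2, 4, 6}.
Read 'c': {2, 4, 6} → {4}.
Read 'a': {4} → {1, 2, 4, 6}.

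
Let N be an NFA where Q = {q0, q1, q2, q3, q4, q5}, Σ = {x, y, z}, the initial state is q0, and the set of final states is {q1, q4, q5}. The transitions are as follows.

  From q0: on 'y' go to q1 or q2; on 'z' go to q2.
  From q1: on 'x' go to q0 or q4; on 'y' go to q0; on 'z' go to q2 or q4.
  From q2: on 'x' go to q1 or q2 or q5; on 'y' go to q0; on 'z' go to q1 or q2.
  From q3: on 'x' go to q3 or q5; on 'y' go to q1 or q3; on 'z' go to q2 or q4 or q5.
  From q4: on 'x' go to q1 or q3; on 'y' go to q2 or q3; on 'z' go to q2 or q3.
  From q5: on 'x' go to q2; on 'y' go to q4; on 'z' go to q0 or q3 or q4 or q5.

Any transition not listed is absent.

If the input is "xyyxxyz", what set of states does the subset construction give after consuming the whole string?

Start in {q0}.
Read 'x': {q0} → ∅.
The set is empty and remains empty for the remaining 6 symbols.

∅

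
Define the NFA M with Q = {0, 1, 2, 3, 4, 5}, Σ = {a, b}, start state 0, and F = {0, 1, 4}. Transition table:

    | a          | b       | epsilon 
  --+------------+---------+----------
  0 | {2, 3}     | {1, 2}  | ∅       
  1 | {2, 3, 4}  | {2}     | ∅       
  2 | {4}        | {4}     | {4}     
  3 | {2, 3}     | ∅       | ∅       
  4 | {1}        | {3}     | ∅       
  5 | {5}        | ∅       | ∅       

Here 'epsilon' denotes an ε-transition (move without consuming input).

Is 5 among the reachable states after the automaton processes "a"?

Start in {0}.
Read 'a': 0→{2, 3}; union {2, 3}; ε-closure = {2, 3, 4}.
State 5 is not in {2, 3, 4}.

No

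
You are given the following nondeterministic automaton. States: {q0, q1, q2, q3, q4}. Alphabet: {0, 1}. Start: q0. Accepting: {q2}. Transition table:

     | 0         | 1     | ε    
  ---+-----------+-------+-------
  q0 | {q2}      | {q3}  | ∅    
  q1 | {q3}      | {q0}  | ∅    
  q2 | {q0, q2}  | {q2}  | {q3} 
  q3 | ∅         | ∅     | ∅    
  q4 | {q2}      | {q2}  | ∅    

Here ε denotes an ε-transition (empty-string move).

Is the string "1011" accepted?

No

Start in {q0}.
Read '1': {q0} → {q3}.
Read '0': {q3} → ∅.
The set is empty and remains empty for the remaining 2 symbols.
The final set ∅ contains no accepting state.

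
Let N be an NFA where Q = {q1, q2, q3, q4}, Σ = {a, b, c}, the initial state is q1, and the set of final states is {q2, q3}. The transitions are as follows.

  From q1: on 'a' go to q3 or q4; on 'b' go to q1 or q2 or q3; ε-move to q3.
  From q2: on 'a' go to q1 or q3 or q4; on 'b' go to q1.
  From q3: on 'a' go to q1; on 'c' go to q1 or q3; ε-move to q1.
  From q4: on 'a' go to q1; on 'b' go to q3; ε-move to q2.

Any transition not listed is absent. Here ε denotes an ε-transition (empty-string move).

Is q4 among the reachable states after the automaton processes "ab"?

No

Start: ε-closure({q1}) = {q1, q3}.
Read 'a': q1→{q3, q4}, q3→{q1}; union {q1, q3, q4}; ε-closure = {q1, q2, q3, q4}.
Read 'b': q1→{q1, q2, q3}, q2→{q1}, q3→∅, q4→{q3}; now {q1, q2, q3}.
State q4 is not in {q1, q2, q3}.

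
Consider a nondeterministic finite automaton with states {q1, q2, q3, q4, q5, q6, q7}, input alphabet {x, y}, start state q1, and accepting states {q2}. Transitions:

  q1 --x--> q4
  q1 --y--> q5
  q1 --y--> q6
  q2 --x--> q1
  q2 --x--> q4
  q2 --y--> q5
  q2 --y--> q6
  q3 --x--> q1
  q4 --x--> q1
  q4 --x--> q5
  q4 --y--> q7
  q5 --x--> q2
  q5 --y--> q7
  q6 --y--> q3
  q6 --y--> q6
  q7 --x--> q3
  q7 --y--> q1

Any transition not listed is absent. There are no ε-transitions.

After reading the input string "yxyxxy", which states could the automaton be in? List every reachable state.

Start in {q1}.
Read 'y': {q1} → {q5, q6}.
Read 'x': {q5, q6} → {q2}.
Read 'y': {q2} → {q5, q6}.
Read 'x': {q5, q6} → {q2}.
Read 'x': {q2} → {q1, q4}.
Read 'y': {q1, q4} → {q5, q6, q7}.

{q5, q6, q7}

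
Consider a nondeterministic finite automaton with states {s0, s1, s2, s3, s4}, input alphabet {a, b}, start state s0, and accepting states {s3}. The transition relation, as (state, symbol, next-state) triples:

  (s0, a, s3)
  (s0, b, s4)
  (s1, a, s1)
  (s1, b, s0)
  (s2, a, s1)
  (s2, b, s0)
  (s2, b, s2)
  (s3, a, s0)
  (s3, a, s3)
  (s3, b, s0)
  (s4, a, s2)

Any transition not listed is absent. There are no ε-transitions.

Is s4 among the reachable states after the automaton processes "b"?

Yes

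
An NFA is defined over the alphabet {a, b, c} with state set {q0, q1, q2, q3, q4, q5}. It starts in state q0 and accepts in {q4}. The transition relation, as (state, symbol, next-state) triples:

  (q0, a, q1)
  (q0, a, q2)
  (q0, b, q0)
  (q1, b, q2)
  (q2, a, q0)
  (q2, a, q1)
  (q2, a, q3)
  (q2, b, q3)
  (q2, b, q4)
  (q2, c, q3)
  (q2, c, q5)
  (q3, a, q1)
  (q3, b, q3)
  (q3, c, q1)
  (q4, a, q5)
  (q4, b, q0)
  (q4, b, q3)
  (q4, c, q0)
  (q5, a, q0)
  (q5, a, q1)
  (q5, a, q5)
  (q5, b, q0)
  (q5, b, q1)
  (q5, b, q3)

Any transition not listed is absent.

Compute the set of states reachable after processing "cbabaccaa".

∅

Start in {q0}.
Read 'c': q0→∅; now ∅.
The set is empty and remains empty for the remaining 8 symbols.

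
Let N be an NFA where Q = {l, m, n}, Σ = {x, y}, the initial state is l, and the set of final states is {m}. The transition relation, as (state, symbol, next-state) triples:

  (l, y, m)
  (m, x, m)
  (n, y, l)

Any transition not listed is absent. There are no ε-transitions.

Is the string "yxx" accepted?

Start in {l}.
Read 'y': {l} → {m}.
Read 'x': {m} → {m}.
Read 'x': {m} → {m}.
The final set {m} contains the accepting state m.

Yes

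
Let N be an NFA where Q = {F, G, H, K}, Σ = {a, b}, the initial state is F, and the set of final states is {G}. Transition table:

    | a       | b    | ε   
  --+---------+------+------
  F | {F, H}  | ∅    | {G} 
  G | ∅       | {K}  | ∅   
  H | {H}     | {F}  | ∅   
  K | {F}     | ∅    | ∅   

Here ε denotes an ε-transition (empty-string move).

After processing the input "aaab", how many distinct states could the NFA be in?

3

Start: ε-closure({F}) = {F, G}.
Read 'a': {F, G} → {F, G, H}.
Read 'a': {F, G, H} → {F, G, H}.
Read 'a': {F, G, H} → {F, G, H}.
Read 'b': {F, G, H} → {F, G, K}.
That set has 3 states.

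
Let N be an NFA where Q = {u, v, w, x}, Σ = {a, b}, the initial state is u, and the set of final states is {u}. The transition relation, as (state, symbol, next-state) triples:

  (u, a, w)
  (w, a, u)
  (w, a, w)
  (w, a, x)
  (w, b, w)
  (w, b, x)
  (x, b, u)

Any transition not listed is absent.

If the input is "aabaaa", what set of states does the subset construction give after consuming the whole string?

{u, w, x}

Start in {u}.
Read 'a': u→{w}; now {w}.
Read 'a': w→{u, w, x}; now {u, w, x}.
Read 'b': u→∅, w→{w, x}, x→{u}; now {u, w, x}.
Read 'a': u→{w}, w→{u, w, x}, x→∅; now {u, w, x}.
Read 'a': u→{w}, w→{u, w, x}, x→∅; now {u, w, x}.
Read 'a': u→{w}, w→{u, w, x}, x→∅; now {u, w, x}.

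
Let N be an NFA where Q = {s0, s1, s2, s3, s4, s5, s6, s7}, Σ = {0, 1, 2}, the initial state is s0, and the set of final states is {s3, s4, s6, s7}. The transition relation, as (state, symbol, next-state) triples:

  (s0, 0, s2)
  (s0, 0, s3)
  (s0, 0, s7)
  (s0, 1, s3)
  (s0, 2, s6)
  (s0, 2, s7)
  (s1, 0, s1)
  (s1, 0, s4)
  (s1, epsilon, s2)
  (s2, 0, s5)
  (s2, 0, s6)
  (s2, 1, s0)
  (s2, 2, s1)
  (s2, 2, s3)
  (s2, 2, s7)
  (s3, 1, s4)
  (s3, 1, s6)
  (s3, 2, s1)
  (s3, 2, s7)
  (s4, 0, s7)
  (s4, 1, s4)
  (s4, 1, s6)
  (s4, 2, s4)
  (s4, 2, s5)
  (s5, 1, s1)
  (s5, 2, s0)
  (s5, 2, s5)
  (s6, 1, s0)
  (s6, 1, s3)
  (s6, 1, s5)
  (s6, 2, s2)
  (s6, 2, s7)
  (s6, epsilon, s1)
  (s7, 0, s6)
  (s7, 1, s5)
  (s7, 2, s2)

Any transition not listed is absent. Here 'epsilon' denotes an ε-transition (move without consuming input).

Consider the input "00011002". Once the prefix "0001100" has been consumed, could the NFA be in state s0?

Start in {s0}.
Read '0': s0→{s2, s3, s7}; now {s2, s3, s7}.
Read '0': s2→{s5, s6}, s3→∅, s7→{s6}; union {s5, s6}; ε-closure = {s1, s2, s5, s6}.
Read '0': s1→{s1, s4}, s2→{s5, s6}, s5→∅, s6→∅; union {s1, s4, s5, s6}; ε-closure = {s1, s2, s4, s5, s6}.
Read '1': s1→∅, s2→{s0}, s4→{s4, s6}, s5→{s1}, s6→{s0, s3, s5}; union {s0, s1, s3, s4, s5, s6}; ε-closure = {s0, s1, s2, s3, s4, s5, s6}.
Read '1': s0→{s3}, s1→∅, s2→{s0}, s3→{s4, s6}, s4→{s4, s6}, s5→{s1}, s6→{s0, s3, s5}; union {s0, s1, s3, s4, s5, s6}; ε-closure = {s0, s1, s2, s3, s4, s5, s6}.
Read '0': s0→{s2, s3, s7}, s1→{s1, s4}, s2→{s5, s6}, s3→∅, s4→{s7}, s5→∅, s6→∅; now {s1, s2, s3, s4, s5, s6, s7}.
Read '0': s1→{s1, s4}, s2→{s5, s6}, s3→∅, s4→{s7}, s5→∅, s6→∅, s7→{s6}; union {s1, s4, s5, s6, s7}; ε-closure = {s1, s2, s4, s5, s6, s7}.
State s0 is not in {s1, s2, s4, s5, s6, s7}.

No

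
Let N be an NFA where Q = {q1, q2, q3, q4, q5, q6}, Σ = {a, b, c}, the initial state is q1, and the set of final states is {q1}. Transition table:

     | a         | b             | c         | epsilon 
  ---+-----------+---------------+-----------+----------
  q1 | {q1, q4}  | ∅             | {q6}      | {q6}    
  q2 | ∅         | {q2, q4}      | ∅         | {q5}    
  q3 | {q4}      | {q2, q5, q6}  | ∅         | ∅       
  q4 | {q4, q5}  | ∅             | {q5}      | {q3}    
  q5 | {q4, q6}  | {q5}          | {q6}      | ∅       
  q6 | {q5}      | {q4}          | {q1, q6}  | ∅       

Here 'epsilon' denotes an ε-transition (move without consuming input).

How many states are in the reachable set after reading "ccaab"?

Start: ε-closure({q1}) = {q1, q6}.
Read 'c': {q1, q6} → {q1, q6}.
Read 'c': {q1, q6} → {q1, q6}.
Read 'a': {q1, q6} → {q1, q3, q4, q5, q6}.
Read 'a': {q1, q3, q4, q5, q6} → {q1, q3, q4, q5, q6}.
Read 'b': {q1, q3, q4, q5, q6} → {q2, q3, q4, q5, q6}.
That set has 5 states.

5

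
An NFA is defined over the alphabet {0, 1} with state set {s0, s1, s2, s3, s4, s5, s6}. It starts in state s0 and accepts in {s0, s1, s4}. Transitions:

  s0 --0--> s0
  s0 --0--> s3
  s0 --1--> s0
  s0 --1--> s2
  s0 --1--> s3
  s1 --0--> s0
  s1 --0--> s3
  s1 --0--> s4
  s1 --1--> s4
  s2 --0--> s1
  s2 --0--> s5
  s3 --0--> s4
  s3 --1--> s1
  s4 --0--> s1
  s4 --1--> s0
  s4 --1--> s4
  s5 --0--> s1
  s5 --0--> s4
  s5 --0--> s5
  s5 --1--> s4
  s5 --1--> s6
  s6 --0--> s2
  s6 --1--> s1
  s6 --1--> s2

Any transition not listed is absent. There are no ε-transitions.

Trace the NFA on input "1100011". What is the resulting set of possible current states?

Start in {s0}.
Read '1': s0→{s0, s2, s3}; now {s0, s2, s3}.
Read '1': s0→{s0, s2, s3}, s2→∅, s3→{s1}; now {s0, s1, s2, s3}.
Read '0': s0→{s0, s3}, s1→{s0, s3, s4}, s2→{s1, s5}, s3→{s4}; now {s0, s1, s3, s4, s5}.
Read '0': s0→{s0, s3}, s1→{s0, s3, s4}, s3→{s4}, s4→{s1}, s5→{s1, s4, s5}; now {s0, s1, s3, s4, s5}.
Read '0': s0→{s0, s3}, s1→{s0, s3, s4}, s3→{s4}, s4→{s1}, s5→{s1, s4, s5}; now {s0, s1, s3, s4, s5}.
Read '1': s0→{s0, s2, s3}, s1→{s4}, s3→{s1}, s4→{s0, s4}, s5→{s4, s6}; now {s0, s1, s2, s3, s4, s6}.
Read '1': s0→{s0, s2, s3}, s1→{s4}, s2→∅, s3→{s1}, s4→{s0, s4}, s6→{s1, s2}; now {s0, s1, s2, s3, s4}.

{s0, s1, s2, s3, s4}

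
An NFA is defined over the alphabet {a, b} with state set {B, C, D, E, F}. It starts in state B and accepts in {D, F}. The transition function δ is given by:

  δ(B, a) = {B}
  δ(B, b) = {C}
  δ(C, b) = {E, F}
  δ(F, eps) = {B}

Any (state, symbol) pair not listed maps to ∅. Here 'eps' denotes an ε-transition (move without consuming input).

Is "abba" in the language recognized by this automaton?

Start in {B}.
Read 'a': {B} → {B}.
Read 'b': {B} → {C}.
Read 'b': {C} → {B, E, F}.
Read 'a': {B, E, F} → {B}.
The final set {B} contains no accepting state.

No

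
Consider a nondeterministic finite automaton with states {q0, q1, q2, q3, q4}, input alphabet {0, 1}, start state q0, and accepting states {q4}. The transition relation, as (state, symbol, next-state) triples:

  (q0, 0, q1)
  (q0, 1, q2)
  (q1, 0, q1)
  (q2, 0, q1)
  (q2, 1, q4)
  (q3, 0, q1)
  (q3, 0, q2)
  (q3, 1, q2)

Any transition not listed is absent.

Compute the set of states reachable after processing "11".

{q4}

Start in {q0}.
Read '1': {q0} → {q2}.
Read '1': {q2} → {q4}.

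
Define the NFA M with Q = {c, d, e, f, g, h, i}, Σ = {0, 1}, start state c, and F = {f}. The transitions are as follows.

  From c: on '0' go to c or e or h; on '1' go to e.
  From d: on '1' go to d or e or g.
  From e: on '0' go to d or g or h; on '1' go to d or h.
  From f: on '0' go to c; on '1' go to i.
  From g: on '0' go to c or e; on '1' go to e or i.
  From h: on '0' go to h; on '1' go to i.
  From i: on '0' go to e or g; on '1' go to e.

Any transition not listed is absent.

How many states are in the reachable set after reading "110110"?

Start in {c}.
Read '1': {c} → {e}.
Read '1': {e} → {d, h}.
Read '0': {d, h} → {h}.
Read '1': {h} → {i}.
Read '1': {i} → {e}.
Read '0': {e} → {d, g, h}.
That set has 3 states.

3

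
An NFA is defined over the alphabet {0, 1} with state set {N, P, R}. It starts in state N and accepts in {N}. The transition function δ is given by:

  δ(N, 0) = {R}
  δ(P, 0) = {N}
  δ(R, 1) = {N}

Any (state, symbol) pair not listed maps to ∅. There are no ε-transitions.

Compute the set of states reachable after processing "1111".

Start in {N}.
Read '1': N→∅; now ∅.
The set is empty and remains empty for the remaining 3 symbols.

∅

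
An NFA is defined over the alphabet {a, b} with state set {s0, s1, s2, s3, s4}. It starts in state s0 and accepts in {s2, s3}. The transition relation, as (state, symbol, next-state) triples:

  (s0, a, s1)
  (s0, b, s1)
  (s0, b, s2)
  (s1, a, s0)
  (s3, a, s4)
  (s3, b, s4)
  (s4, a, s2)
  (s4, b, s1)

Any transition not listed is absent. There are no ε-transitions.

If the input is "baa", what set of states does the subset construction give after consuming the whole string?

{s1}

Start in {s0}.
Read 'b': {s0} → {s1, s2}.
Read 'a': {s1, s2} → {s0}.
Read 'a': {s0} → {s1}.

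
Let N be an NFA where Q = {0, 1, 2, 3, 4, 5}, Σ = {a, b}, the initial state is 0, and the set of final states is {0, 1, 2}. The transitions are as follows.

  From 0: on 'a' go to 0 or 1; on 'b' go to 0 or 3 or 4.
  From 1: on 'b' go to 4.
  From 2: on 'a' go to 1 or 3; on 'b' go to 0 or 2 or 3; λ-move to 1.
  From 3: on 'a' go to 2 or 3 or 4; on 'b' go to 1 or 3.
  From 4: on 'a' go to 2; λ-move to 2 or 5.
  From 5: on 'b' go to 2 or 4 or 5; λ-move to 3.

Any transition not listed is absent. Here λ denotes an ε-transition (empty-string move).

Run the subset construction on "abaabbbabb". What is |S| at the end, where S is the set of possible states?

6

Start in {0}.
Read 'a': {0} → {0, 1}.
Read 'b': {0, 1} → {0, 1, 2, 3, 4, 5}.
Read 'a': {0, 1, 2, 3, 4, 5} → {0, 1, 2, 3, 4, 5}.
Read 'a': {0, 1, 2, 3, 4, 5} → {0, 1, 2, 3, 4, 5}.
Read 'b': {0, 1, 2, 3, 4, 5} → {0, 1, 2, 3, 4, 5}.
Read 'b': {0, 1, 2, 3, 4, 5} → {0, 1, 2, 3, 4, 5}.
Read 'b': {0, 1, 2, 3, 4, 5} → {0, 1, 2, 3, 4, 5}.
Read 'a': {0, 1, 2, 3, 4, 5} → {0, 1, 2, 3, 4, 5}.
Read 'b': {0, 1, 2, 3, 4, 5} → {0, 1, 2, 3, 4, 5}.
Read 'b': {0, 1, 2, 3, 4, 5} → {0, 1, 2, 3, 4, 5}.
That set has 6 states.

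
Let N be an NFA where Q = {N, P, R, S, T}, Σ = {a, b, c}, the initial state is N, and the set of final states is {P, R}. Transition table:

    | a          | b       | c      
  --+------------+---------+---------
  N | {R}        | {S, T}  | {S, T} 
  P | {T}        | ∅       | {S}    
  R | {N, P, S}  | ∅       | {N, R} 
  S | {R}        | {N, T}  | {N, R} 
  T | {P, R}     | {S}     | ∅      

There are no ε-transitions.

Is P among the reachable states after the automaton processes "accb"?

No

Start in {N}.
Read 'a': N→{R}; now {R}.
Read 'c': R→{N, R}; now {N, R}.
Read 'c': N→{S, T}, R→{N, R}; now {N, R, S, T}.
Read 'b': N→{S, T}, R→∅, S→{N, T}, T→{S}; now {N, S, T}.
State P is not in {N, S, T}.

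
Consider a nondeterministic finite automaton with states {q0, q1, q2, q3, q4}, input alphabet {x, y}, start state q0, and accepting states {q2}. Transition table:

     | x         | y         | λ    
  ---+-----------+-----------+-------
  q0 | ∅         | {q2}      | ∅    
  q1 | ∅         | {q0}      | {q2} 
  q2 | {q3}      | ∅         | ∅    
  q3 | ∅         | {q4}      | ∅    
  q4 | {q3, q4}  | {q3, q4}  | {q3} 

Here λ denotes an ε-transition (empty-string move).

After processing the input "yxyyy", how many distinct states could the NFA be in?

Start in {q0}.
Read 'y': q0→{q2}; now {q2}.
Read 'x': q2→{q3}; now {q3}.
Read 'y': q3→{q4}; union {q4}; ε-closure = {q3, q4}.
Read 'y': q3→{q4}, q4→{q3, q4}; now {q3, q4}.
Read 'y': q3→{q4}, q4→{q3, q4}; now {q3, q4}.
That set has 2 states.

2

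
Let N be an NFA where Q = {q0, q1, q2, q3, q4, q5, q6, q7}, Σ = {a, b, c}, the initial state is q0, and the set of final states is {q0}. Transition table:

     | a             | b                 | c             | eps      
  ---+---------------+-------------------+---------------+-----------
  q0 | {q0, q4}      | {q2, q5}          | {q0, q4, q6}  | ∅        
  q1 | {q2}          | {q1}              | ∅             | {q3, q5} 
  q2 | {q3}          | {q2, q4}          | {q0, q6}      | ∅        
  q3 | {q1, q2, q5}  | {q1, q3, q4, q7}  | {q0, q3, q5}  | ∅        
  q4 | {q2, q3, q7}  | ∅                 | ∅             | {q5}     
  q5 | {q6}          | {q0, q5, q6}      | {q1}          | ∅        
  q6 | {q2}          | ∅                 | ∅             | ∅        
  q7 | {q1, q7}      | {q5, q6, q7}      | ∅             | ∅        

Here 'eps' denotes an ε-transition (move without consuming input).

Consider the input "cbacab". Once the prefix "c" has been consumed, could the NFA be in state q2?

Start in {q0}.
Read 'c': q0→{q0, q4, q6}; union {q0, q4, q6}; ε-closure = {q0, q4, q5, q6}.
State q2 is not in {q0, q4, q5, q6}.

No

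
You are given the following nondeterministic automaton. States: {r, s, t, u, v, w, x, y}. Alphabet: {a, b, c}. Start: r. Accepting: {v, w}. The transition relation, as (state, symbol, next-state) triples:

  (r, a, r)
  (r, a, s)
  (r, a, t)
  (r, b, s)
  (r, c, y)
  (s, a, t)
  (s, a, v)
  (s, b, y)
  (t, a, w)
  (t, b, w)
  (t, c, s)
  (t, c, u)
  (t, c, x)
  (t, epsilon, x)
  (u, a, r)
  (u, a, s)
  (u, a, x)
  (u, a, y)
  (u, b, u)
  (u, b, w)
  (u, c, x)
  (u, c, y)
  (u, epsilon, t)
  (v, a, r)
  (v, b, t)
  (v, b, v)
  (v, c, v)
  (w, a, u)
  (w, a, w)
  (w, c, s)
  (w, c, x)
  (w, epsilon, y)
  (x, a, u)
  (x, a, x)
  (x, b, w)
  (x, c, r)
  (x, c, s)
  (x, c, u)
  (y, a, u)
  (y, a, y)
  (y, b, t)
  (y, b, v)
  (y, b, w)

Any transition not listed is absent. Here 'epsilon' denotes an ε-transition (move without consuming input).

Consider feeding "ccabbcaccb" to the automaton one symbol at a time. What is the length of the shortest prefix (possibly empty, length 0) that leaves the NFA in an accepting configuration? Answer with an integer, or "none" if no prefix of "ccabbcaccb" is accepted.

Start in {r}.
Read 'c': r→{y}; now {y}.
Read 'c': y→∅; now ∅.
The set is empty and remains empty for the remaining 8 symbols.
No reachable set along the way intersects F.

none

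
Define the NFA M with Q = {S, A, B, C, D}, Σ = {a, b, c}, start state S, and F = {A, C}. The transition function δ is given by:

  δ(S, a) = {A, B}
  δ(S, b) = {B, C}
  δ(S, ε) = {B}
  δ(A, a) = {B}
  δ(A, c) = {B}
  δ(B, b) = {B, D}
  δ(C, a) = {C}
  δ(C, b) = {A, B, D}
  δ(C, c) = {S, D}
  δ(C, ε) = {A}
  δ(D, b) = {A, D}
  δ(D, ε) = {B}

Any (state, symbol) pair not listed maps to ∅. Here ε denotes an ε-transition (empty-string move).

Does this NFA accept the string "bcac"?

No

Start: ε-closure({S}) = {S, B}.
Read 'b': {S, B} → {A, B, C, D}.
Read 'c': {A, B, C, D} → {S, B, D}.
Read 'a': {S, B, D} → {A, B}.
Read 'c': {A, B} → {B}.
The final set {B} contains no accepting state.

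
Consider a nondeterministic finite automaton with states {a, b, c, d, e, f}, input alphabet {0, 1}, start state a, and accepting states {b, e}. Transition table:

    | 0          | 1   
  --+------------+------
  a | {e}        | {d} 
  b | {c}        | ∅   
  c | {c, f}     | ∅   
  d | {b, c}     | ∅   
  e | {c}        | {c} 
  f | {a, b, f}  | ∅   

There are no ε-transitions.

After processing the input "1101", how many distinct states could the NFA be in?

0

Start in {a}.
Read '1': {a} → {d}.
Read '1': {d} → ∅.
The set is empty and remains empty for the remaining 2 symbols.
That set has 0 states.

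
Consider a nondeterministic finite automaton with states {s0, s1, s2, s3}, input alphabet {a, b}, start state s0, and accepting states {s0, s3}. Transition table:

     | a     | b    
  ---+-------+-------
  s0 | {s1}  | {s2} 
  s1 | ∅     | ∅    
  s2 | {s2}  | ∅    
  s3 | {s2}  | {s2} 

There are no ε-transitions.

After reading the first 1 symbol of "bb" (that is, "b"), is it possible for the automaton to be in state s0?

No

Start in {s0}.
Read 'b': {s0} → {s2}.
State s0 is not in {s2}.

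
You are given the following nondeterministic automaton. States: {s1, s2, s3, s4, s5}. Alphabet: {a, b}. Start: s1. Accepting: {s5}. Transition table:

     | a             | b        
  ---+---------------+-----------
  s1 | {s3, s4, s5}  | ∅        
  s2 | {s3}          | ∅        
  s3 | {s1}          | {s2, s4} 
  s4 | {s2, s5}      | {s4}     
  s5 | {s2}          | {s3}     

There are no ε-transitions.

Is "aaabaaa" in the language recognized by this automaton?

Yes

Start in {s1}.
Read 'a': s1→{s3, s4, s5}; now {s3, s4, s5}.
Read 'a': s3→{s1}, s4→{s2, s5}, s5→{s2}; now {s1, s2, s5}.
Read 'a': s1→{s3, s4, s5}, s2→{s3}, s5→{s2}; now {s2, s3, s4, s5}.
Read 'b': s2→∅, s3→{s2, s4}, s4→{s4}, s5→{s3}; now {s2, s3, s4}.
Read 'a': s2→{s3}, s3→{s1}, s4→{s2, s5}; now {s1, s2, s3, s5}.
Read 'a': s1→{s3, s4, s5}, s2→{s3}, s3→{s1}, s5→{s2}; now {s1, s2, s3, s4, s5}.
Read 'a': s1→{s3, s4, s5}, s2→{s3}, s3→{s1}, s4→{s2, s5}, s5→{s2}; now {s1, s2, s3, s4, s5}.
The final set {s1, s2, s3, s4, s5} contains the accepting state s5.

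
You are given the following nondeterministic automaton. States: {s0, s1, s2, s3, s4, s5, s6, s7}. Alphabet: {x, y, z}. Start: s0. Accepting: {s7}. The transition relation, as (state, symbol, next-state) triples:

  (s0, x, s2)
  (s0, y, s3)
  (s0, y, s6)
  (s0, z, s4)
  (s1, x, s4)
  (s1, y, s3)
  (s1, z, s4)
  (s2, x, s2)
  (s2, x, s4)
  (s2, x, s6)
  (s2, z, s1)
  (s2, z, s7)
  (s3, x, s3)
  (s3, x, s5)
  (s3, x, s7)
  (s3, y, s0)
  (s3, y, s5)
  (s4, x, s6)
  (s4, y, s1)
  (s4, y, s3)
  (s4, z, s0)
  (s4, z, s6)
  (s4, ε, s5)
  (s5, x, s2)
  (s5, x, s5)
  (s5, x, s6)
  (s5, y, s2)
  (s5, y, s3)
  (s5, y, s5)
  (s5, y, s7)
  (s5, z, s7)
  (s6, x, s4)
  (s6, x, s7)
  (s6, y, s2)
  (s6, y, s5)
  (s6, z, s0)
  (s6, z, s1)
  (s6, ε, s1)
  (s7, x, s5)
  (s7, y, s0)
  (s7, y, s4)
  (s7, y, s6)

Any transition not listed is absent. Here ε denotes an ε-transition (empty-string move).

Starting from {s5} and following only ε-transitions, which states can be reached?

Begin with {s5}.
No ε-moves leave this set, so the closure equals the set itself.

{s5}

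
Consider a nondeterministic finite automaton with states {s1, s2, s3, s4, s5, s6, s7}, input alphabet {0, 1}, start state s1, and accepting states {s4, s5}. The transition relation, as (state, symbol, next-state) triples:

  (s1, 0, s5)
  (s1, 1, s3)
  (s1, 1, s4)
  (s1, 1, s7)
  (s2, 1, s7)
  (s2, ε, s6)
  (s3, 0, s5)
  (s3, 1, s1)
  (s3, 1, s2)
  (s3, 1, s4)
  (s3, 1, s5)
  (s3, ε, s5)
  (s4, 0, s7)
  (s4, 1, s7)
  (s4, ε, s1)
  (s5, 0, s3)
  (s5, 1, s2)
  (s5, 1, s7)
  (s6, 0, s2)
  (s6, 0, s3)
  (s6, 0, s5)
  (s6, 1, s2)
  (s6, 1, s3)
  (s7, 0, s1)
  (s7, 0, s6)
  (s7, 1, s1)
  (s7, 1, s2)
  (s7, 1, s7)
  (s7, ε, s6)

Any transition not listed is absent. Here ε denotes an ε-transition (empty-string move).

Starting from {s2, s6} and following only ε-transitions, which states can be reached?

{s2, s6}

Begin with {s2, s6}.
No ε-moves leave this set, so the closure equals the set itself.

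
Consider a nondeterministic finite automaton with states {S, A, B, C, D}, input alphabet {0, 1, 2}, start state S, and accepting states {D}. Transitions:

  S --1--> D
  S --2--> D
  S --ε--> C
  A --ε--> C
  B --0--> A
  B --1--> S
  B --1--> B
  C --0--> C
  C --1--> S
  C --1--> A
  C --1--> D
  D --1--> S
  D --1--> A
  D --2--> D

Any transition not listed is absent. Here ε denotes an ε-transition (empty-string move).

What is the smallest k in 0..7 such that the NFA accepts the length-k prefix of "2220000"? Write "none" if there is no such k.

Start: ε-closure({S}) = {S, C}.
Read '2': S→{D}, C→∅; now {D}.
None of the earlier sets intersect F, but {D} does.

1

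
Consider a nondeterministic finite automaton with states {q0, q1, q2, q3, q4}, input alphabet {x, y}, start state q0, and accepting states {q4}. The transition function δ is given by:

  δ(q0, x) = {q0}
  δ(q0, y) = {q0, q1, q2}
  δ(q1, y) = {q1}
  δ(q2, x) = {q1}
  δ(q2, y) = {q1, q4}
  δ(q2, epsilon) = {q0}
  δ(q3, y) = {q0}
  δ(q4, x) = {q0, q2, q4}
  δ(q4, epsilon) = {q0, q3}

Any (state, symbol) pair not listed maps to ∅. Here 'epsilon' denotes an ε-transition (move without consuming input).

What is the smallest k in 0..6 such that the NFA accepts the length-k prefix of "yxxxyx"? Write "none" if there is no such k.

Start in {q0}.
Read 'y': {q0} → {q0, q1, q2}.
Read 'x': {q0, q1, q2} → {q0, q1}.
Read 'x': {q0, q1} → {q0}.
Read 'x': {q0} → {q0}.
Read 'y': {q0} → {q0, q1, q2}.
Read 'x': {q0, q1, q2} → {q0, q1}.
No reachable set along the way intersects F.

none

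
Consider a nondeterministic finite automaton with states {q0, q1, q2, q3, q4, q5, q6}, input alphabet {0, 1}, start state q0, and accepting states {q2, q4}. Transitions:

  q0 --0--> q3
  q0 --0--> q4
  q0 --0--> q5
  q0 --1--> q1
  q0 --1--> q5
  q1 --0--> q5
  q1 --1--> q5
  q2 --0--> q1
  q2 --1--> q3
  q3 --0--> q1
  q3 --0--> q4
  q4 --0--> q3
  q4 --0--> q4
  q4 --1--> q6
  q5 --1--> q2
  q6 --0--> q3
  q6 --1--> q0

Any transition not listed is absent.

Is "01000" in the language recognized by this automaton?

Yes

Start in {q0}.
Read '0': q0→{q3, q4, q5}; now {q3, q4, q5}.
Read '1': q3→∅, q4→{q6}, q5→{q2}; now {q2, q6}.
Read '0': q2→{q1}, q6→{q3}; now {q1, q3}.
Read '0': q1→{q5}, q3→{q1, q4}; now {q1, q4, q5}.
Read '0': q1→{q5}, q4→{q3, q4}, q5→∅; now {q3, q4, q5}.
The final set {q3, q4, q5} contains the accepting state q4.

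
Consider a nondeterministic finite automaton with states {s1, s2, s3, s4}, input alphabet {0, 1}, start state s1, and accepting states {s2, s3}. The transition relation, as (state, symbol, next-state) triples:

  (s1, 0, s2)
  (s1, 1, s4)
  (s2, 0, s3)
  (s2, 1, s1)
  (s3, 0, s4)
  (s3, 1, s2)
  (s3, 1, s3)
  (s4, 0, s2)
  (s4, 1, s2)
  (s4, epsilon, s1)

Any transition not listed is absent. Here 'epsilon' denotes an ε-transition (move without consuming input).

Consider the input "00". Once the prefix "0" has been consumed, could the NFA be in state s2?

Yes

Start in {s1}.
Read '0': s1→{s2}; now {s2}.
State s2 is in {s2}.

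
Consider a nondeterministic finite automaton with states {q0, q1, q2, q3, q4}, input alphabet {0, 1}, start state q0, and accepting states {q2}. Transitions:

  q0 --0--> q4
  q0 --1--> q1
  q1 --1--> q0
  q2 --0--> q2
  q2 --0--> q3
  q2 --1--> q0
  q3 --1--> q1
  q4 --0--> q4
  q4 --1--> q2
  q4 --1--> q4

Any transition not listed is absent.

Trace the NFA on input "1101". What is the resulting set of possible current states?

{q2, q4}

Start in {q0}.
Read '1': q0→{q1}; now {q1}.
Read '1': q1→{q0}; now {q0}.
Read '0': q0→{q4}; now {q4}.
Read '1': q4→{q2, q4}; now {q2, q4}.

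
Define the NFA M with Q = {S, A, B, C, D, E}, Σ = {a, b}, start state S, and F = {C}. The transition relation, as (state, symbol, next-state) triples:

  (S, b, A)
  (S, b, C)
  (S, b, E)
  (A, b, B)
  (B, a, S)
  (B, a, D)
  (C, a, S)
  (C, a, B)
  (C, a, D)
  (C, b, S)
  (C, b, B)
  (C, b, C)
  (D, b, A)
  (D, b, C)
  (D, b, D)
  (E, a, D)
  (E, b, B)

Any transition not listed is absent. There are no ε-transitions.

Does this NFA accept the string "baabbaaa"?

No

Start in {S}.
Read 'b': S→{A, C, E}; now {A, C, E}.
Read 'a': A→∅, C→{S, B, D}, E→{D}; now {S, B, D}.
Read 'a': S→∅, B→{S, D}, D→∅; now {S, D}.
Read 'b': S→{A, C, E}, D→{A, C, D}; now {A, C, D, E}.
Read 'b': A→{B}, C→{S, B, C}, D→{A, C, D}, E→{B}; now {S, A, B, C, D}.
Read 'a': S→∅, A→∅, B→{S, D}, C→{S, B, D}, D→∅; now {S, B, D}.
Read 'a': S→∅, B→{S, D}, D→∅; now {S, D}.
Read 'a': S→∅, D→∅; now ∅.
The final set ∅ contains no accepting state.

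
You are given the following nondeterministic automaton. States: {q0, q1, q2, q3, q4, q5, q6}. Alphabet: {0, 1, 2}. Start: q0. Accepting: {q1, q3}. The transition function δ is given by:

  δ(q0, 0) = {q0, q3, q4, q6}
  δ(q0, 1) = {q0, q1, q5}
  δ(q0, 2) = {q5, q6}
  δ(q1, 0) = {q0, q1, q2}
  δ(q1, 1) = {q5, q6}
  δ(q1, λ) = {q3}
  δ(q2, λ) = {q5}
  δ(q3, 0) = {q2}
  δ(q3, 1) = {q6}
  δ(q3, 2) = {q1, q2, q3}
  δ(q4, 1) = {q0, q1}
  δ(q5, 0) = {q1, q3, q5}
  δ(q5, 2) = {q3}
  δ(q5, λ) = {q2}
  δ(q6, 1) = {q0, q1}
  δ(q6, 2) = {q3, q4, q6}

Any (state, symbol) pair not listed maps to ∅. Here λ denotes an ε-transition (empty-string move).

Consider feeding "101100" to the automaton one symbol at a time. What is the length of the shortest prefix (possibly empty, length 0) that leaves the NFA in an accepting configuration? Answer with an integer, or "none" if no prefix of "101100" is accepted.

Start in {q0}.
Read '1': q0→{q0, q1, q5}; union {q0, q1, q5}; ε-closure = {q0, q1, q2, q3, q5}.
None of the earlier sets intersect F, but {q0, q1, q2, q3, q5} does.

1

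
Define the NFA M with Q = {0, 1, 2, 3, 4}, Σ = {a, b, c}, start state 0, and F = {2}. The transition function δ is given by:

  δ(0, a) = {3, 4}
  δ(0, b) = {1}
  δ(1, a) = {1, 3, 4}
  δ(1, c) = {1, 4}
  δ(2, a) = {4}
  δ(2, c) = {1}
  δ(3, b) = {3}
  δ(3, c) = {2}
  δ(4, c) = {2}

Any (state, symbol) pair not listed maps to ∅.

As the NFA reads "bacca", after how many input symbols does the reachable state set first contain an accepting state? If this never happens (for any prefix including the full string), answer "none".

3

Start in {0}.
Read 'b': 0→{1}; now {1}.
Read 'a': 1→{1, 3, 4}; now {1, 3, 4}.
Read 'c': 1→{1, 4}, 3→{2}, 4→{2}; now {1, 2, 4}.
None of the earlier sets intersect F, but {1, 2, 4} does.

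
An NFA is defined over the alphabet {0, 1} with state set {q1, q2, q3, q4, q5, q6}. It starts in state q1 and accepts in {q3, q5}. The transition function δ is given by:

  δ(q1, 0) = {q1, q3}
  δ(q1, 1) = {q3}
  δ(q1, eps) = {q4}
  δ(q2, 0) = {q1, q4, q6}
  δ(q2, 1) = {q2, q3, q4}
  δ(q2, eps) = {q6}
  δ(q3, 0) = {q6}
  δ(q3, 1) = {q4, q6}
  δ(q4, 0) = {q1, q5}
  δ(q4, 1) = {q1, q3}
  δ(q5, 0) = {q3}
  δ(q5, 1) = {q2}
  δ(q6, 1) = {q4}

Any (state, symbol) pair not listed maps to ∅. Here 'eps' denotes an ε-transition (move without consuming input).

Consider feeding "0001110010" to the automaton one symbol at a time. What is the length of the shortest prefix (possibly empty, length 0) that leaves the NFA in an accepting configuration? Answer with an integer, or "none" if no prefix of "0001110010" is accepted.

1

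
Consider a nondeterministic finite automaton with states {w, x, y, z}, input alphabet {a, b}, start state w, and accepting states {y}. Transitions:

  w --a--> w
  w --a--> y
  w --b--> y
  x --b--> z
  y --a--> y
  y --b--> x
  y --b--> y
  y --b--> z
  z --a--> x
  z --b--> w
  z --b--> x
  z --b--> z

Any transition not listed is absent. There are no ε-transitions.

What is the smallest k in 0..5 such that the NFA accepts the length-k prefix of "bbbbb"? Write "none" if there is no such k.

Start in {w}.
Read 'b': {w} → {y}.
None of the earlier sets intersect F, but {y} does.

1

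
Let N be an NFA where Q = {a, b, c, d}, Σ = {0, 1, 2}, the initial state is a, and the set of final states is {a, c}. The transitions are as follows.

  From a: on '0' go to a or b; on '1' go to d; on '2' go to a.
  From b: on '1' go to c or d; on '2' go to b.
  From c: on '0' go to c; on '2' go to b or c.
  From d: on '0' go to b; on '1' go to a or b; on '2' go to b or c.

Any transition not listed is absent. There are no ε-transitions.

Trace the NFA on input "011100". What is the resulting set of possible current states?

Start in {a}.
Read '0': {a} → {a, b}.
Read '1': {a, b} → {c, d}.
Read '1': {c, d} → {a, b}.
Read '1': {a, b} → {c, d}.
Read '0': {c, d} → {b, c}.
Read '0': {b, c} → {c}.

{c}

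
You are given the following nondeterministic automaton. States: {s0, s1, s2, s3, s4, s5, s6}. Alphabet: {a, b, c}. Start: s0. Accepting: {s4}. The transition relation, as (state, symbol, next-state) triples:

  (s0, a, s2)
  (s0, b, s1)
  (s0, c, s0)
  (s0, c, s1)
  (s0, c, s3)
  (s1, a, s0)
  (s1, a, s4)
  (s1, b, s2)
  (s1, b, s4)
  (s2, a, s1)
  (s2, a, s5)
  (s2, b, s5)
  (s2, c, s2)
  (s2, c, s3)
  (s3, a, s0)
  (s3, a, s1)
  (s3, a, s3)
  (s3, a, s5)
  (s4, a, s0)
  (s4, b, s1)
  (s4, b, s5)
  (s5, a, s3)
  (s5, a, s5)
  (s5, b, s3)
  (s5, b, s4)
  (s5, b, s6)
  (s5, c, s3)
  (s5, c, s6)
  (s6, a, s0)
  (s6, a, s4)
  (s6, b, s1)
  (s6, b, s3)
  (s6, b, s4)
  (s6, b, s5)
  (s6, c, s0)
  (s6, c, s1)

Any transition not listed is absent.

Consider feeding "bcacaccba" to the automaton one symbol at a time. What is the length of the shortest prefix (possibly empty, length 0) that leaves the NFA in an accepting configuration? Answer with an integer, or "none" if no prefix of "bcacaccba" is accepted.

none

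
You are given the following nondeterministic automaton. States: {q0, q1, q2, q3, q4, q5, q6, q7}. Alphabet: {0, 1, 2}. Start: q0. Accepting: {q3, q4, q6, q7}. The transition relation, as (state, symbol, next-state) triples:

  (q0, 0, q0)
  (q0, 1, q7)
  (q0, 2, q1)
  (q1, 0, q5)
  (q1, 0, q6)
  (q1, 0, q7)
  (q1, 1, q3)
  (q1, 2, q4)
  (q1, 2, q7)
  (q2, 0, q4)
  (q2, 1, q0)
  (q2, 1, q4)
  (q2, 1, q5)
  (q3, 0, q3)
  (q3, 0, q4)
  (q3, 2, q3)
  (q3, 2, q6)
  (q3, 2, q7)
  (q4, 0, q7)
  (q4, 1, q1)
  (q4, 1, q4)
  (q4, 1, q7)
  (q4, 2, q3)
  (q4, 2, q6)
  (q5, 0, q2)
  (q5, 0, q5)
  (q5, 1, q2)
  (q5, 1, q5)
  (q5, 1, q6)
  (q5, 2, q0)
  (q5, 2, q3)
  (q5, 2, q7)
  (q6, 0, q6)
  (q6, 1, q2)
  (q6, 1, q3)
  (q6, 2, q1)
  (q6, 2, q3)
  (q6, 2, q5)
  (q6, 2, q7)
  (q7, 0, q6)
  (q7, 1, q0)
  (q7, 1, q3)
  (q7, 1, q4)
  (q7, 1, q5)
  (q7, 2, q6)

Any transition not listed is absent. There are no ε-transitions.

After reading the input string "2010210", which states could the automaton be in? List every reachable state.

{q0, q2, q3, q4, q5, q6, q7}

Start in {q0}.
Read '2': q0→{q1}; now {q1}.
Read '0': q1→{q5, q6, q7}; now {q5, q6, q7}.
Read '1': q5→{q2, q5, q6}, q6→{q2, q3}, q7→{q0, q3, q4, q5}; now {q0, q2, q3, q4, q5, q6}.
Read '0': q0→{q0}, q2→{q4}, q3→{q3, q4}, q4→{q7}, q5→{q2, q5}, q6→{q6}; now {q0, q2, q3, q4, q5, q6, q7}.
Read '2': q0→{q1}, q2→∅, q3→{q3, q6, q7}, q4→{q3, q6}, q5→{q0, q3, q7}, q6→{q1, q3, q5, q7}, q7→{q6}; now {q0, q1, q3, q5, q6, q7}.
Read '1': q0→{q7}, q1→{q3}, q3→∅, q5→{q2, q5, q6}, q6→{q2, q3}, q7→{q0, q3, q4, q5}; now {q0, q2, q3, q4, q5, q6, q7}.
Read '0': q0→{q0}, q2→{q4}, q3→{q3, q4}, q4→{q7}, q5→{q2, q5}, q6→{q6}, q7→{q6}; now {q0, q2, q3, q4, q5, q6, q7}.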